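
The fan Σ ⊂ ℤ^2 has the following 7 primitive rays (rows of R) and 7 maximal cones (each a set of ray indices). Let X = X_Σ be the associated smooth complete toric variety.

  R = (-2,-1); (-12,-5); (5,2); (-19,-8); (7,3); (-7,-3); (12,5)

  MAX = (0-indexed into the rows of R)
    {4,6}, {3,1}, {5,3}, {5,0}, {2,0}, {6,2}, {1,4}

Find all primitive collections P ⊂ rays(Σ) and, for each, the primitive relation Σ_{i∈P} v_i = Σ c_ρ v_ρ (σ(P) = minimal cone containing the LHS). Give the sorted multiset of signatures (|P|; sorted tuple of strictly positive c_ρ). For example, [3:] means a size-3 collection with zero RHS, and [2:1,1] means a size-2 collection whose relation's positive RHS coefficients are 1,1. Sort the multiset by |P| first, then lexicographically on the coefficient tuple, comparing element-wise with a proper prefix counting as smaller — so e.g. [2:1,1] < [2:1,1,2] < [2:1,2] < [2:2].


Δ(Σ) — 7 vertices, 14 min non-faces:

  P = {1,6}:  v_{1} + v_{6} = 0 ; sig = [2:]
  P = {4,5}:  v_{4} + v_{5} = 0 ; sig = [2:]
  P = {0,4}:  v_{0} + v_{4} = v_{2} ; sig = [2:1]
  P = {1,2}:  v_{1} + v_{2} = v_{5} ; sig = [2:1]
  P = {1,5}:  v_{1} + v_{5} = v_{3} ; sig = [2:1]
  P = {2,4}:  v_{2} + v_{4} = v_{6} ; sig = [2:1]
  P = {2,5}:  v_{2} + v_{5} = v_{0} ; sig = [2:1]
  P = {3,4}:  v_{3} + v_{4} = v_{1} ; sig = [2:1]
  P = {3,6}:  v_{3} + v_{6} = v_{5} ; sig = [2:1]
  P = {5,6}:  v_{5} + v_{6} = v_{2} ; sig = [2:1]
  P = {0,1}:  v_{0} + v_{1} = 2·v_{5} ; sig = [2:2]
  P = {0,6}:  v_{0} + v_{6} = 2·v_{2} ; sig = [2:2]
  P = {2,3}:  v_{2} + v_{3} = 2·v_{5} ; sig = [2:2]
  P = {0,3}:  v_{0} + v_{3} = 3·v_{5} ; sig = [2:3]

Signatures (|P|; sorted positive RHS coefficients), sorted:
{ [2:] ×2,  [2:1] ×8,  [2:2] ×3,  [2:3] }


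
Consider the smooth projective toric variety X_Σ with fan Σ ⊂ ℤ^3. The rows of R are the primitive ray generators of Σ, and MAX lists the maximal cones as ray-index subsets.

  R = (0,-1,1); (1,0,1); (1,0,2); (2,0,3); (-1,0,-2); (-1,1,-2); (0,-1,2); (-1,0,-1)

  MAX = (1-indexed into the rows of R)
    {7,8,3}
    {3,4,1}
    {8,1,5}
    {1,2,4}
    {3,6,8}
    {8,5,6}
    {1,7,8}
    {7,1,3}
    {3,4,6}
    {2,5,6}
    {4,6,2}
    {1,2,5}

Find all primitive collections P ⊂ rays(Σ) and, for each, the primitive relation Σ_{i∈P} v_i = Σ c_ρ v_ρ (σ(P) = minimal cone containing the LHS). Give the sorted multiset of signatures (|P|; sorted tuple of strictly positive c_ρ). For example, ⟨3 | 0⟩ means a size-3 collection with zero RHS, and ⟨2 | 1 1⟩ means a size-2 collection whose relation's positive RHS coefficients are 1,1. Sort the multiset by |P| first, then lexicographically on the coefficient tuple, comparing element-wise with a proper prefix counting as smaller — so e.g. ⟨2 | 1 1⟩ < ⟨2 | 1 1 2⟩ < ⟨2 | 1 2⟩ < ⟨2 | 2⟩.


Minimal non-faces — 11 found among 8 rays, 12 max cones:

  • {2,8}:  v_{2} + v_{8} = 0  →  sig = ⟨2 | 0⟩
  • {3,5}:  v_{3} + v_{5} = 0  →  sig = ⟨2 | 0⟩
  • {1,6}:  v_{1} + v_{6} = v_{8}  →  sig = ⟨2 | 1⟩
  • {2,3}:  v_{2} + v_{3} = v_{4}  →  sig = ⟨2 | 1⟩
  • {4,5}:  v_{4} + v_{5} = v_{2}  →  sig = ⟨2 | 1⟩
  • {4,8}:  v_{4} + v_{8} = v_{3}  →  sig = ⟨2 | 1⟩
  • {2,7}:  v_{2} + v_{7} = v_{1} + v_{3}  →  sig = ⟨2 | 1 1⟩
  • {5,7}:  v_{5} + v_{7} = v_{1} + v_{8}  →  sig = ⟨2 | 1 1⟩
  • {4,7}:  v_{4} + v_{7} = v_{1} + 2·v_{3}  →  sig = ⟨2 | 1 2⟩
  • {6,7}:  v_{6} + v_{7} = v_{3} + 2·v_{8}  →  sig = ⟨2 | 1 2⟩
  • {1,3,8}:  v_{1} + v_{3} + v_{8} = v_{7}  →  sig = ⟨3 | 1⟩

Hence PRS(X_Σ) =
    ⟨2 | 0⟩
    ⟨2 | 0⟩
    ⟨2 | 1⟩
    ⟨2 | 1⟩
    ⟨2 | 1⟩
    ⟨2 | 1⟩
    ⟨2 | 1 1⟩
    ⟨2 | 1 1⟩
    ⟨2 | 1 2⟩
    ⟨2 | 1 2⟩
    ⟨3 | 1⟩


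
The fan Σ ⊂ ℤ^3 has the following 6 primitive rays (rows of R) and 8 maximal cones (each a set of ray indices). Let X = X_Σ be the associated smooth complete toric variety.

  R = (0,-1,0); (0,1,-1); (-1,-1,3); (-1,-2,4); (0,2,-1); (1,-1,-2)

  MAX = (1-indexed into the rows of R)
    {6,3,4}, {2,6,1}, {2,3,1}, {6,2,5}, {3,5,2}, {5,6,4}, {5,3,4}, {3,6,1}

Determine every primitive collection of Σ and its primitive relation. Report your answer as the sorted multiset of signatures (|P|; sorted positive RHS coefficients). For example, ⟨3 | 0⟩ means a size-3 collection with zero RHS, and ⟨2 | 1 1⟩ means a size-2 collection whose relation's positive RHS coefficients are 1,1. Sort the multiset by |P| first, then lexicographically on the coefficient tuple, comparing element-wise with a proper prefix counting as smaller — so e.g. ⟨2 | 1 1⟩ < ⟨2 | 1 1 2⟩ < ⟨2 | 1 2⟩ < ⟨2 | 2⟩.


Minimal non-faces — 5 found among 6 rays, 8 max cones:

  • {1,5}:  v_{1} + v_{5} = v_{2}  ⇒ sig = ⟨2 | 1⟩
  • {2,4}:  v_{2} + v_{4} = v_{3}  ⇒ sig = ⟨2 | 1⟩
  • {1,4}:  v_{1} + v_{4} = 2·v_{3} + v_{6}  ⇒ sig = ⟨2 | 1 2⟩
  • {3,5,6}:  v_{3} + v_{5} + v_{6} = 0  ⇒ sig = ⟨3 | 0⟩
  • {2,3,6}:  v_{2} + v_{3} + v_{6} = v_{1}  ⇒ sig = ⟨3 | 1⟩

Sorted signature multiset PRS(X):
[⟨2 | 1⟩, ⟨2 | 1⟩, ⟨2 | 1 2⟩, ⟨3 | 0⟩, ⟨3 | 1⟩]


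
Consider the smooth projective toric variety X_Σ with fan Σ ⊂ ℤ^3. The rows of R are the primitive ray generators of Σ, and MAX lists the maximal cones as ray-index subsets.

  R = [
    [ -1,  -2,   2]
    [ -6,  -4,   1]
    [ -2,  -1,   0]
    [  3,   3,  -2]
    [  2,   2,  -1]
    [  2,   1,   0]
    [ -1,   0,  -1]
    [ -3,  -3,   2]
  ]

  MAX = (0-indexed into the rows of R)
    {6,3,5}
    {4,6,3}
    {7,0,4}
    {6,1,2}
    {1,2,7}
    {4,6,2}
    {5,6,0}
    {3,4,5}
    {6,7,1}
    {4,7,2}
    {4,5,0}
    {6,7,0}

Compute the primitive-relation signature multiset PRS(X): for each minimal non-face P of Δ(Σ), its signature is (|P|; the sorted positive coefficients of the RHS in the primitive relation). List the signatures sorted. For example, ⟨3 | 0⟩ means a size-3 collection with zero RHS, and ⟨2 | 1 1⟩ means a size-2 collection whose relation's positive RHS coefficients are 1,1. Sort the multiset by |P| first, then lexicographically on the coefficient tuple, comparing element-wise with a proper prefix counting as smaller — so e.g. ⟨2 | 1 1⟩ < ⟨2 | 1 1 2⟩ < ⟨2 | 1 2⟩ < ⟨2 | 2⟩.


14 collections generate NE(X_Σ); each relation:

  P = {2,5}:  v_{2} + v_{5} = 0  so sig = ⟨2 | 0⟩
  P = {3,7}:  v_{3} + v_{7} = 0  so sig = ⟨2 | 0⟩
  P = {0,2}:  v_{0} + v_{2} = v_{7}  so sig = ⟨2 | 1⟩
  P = {0,3}:  v_{0} + v_{3} = v_{5}  so sig = ⟨2 | 1⟩
  P = {5,7}:  v_{5} + v_{7} = v_{0}  so sig = ⟨2 | 1⟩
  P = {1,3}:  v_{1} + v_{3} = v_{2} + v_{6}  so sig = ⟨2 | 1 1⟩
  P = {1,5}:  v_{1} + v_{5} = v_{6} + v_{7}  so sig = ⟨2 | 1 1⟩
  P = {2,3}:  v_{2} + v_{3} = v_{4} + v_{6}  so sig = ⟨2 | 1 1⟩
  P = {0,1}:  v_{0} + v_{1} = v_{6} + 2·v_{7}  so sig = ⟨2 | 1 2⟩
  P = {1,4}:  v_{1} + v_{4} = 2·v_{2}  so sig = ⟨2 | 2⟩
  P = {0,4,6}:  v_{0} + v_{4} + v_{6} = 0  so sig = ⟨3 | 0⟩
  P = {2,6,7}:  v_{2} + v_{6} + v_{7} = v_{1}  so sig = ⟨3 | 1⟩
  P = {4,5,6}:  v_{4} + v_{5} + v_{6} = v_{3}  so sig = ⟨3 | 1⟩
  P = {4,6,7}:  v_{4} + v_{6} + v_{7} = v_{2}  so sig = ⟨3 | 1⟩

so the primitive-relation signature multiset is
    |P|=2: 10 collections, coeffs (), (), (1), (1), (1), (1,1), (1,1), (1,1), (1,2), (2)
    |P|=3: 4 collections, coeffs (), (1), (1), (1)


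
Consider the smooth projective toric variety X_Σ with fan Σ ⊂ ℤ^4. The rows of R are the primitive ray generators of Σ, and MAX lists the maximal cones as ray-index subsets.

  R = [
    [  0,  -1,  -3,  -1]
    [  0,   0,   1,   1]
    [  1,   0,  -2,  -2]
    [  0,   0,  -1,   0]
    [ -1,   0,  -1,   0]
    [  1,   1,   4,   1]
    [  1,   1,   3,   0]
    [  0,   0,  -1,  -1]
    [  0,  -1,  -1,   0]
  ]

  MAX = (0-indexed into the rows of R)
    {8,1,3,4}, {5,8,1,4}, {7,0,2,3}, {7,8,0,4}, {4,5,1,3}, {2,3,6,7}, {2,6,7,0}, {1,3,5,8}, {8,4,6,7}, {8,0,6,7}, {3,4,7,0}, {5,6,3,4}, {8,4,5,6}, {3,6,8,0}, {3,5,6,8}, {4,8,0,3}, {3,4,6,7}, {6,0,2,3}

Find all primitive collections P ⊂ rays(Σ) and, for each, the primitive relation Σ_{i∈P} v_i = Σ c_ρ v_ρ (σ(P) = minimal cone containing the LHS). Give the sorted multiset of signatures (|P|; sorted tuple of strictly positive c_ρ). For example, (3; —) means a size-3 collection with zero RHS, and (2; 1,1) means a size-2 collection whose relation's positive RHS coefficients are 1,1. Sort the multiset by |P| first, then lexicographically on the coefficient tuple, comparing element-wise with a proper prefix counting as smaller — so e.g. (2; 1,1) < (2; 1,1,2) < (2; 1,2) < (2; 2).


Primitive collections (14):

  {1,7}:  v_{1} + v_{7} = 0  ⟹  sig = (2; —)
  {1,6}:  v_{1} + v_{6} = v_{5}  ⟹  sig = (2; 1)
  {5,7}:  v_{5} + v_{7} = v_{6}  ⟹  sig = (2; 1)
  {0,1}:  v_{0} + v_{1} = v_{3} + v_{8}  ⟹  sig = (2; 1,1)
  {0,5}:  v_{0} + v_{5} = v_{3} + v_{6} + v_{8}  ⟹  sig = (2; 1,1,1)
  {1,2}:  v_{1} + v_{2} = v_{0} + v_{3} + v_{6}  ⟹  sig = (2; 1,1,1)
  {2,5}:  v_{2} + v_{5} = v_{0} + v_{3} + 2·v_{6}  ⟹  sig = (2; 1,1,2)
  {2,4}:  v_{2} + v_{4} = v_{3} + 2·v_{7}  ⟹  sig = (2; 1,2)
  {2,8}:  v_{2} + v_{8} = 2·v_{0} + v_{6}  ⟹  sig = (2; 1,2)
  {0,4,6}:  v_{0} + v_{4} + v_{6} = v_{7}  ⟹  sig = (3; 1)
  {3,7,8}:  v_{3} + v_{7} + v_{8} = v_{0}  ⟹  sig = (3; 1)
  {3,4,6,8}:  v_{3} + v_{4} + v_{6} + v_{8} = 0  ⟹  sig = (4; —)
  {0,3,6,7}:  v_{0} + v_{3} + v_{6} + v_{7} = v_{2}  ⟹  sig = (4; 1)
  {3,4,5,8}:  v_{3} + v_{4} + v_{5} + v_{8} = v_{1}  ⟹  sig = (4; 1)

so the primitive-relation signature multiset is
[(2; —), (2; 1), (2; 1), (2; 1,1), (2; 1,1,1), (2; 1,1,1), (2; 1,1,2), (2; 1,2), (2; 1,2), (3; 1), (3; 1), (4; —), (4; 1), (4; 1)]


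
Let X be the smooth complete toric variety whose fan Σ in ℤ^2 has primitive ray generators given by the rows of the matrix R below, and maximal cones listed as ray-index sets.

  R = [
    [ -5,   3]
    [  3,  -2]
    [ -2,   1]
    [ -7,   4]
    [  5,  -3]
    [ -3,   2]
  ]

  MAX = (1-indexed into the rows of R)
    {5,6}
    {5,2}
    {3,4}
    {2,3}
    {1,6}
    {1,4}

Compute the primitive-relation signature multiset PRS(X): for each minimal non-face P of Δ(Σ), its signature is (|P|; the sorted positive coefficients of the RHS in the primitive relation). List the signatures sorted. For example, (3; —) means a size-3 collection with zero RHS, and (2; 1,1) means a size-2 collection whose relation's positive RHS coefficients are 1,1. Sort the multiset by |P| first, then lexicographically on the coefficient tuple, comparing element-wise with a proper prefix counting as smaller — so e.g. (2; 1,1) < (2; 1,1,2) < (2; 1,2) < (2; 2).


9 minimal non-faces of Δ(Σ) (on 6 rays):

  P={1,5}:  v_{1} + v_{5} = 0  so sig = (2; —)
  P={2,6}:  v_{2} + v_{6} = 0  so sig = (2; —)
  P={1,2}:  v_{1} + v_{2} = v_{3}  so sig = (2; 1)
  P={1,3}:  v_{1} + v_{3} = v_{4}  so sig = (2; 1)
  P={3,5}:  v_{3} + v_{5} = v_{2}  so sig = (2; 1)
  P={3,6}:  v_{3} + v_{6} = v_{1}  so sig = (2; 1)
  P={4,5}:  v_{4} + v_{5} = v_{3}  so sig = (2; 1)
  P={2,4}:  v_{2} + v_{4} = 2·v_{3}  so sig = (2; 2)
  P={4,6}:  v_{4} + v_{6} = 2·v_{1}  so sig = (2; 2)

Signatures (|P|; sorted positive RHS coefficients), sorted:
[(2; —), (2; —), (2; 1), (2; 1), (2; 1), (2; 1), (2; 1), (2; 2), (2; 2)]


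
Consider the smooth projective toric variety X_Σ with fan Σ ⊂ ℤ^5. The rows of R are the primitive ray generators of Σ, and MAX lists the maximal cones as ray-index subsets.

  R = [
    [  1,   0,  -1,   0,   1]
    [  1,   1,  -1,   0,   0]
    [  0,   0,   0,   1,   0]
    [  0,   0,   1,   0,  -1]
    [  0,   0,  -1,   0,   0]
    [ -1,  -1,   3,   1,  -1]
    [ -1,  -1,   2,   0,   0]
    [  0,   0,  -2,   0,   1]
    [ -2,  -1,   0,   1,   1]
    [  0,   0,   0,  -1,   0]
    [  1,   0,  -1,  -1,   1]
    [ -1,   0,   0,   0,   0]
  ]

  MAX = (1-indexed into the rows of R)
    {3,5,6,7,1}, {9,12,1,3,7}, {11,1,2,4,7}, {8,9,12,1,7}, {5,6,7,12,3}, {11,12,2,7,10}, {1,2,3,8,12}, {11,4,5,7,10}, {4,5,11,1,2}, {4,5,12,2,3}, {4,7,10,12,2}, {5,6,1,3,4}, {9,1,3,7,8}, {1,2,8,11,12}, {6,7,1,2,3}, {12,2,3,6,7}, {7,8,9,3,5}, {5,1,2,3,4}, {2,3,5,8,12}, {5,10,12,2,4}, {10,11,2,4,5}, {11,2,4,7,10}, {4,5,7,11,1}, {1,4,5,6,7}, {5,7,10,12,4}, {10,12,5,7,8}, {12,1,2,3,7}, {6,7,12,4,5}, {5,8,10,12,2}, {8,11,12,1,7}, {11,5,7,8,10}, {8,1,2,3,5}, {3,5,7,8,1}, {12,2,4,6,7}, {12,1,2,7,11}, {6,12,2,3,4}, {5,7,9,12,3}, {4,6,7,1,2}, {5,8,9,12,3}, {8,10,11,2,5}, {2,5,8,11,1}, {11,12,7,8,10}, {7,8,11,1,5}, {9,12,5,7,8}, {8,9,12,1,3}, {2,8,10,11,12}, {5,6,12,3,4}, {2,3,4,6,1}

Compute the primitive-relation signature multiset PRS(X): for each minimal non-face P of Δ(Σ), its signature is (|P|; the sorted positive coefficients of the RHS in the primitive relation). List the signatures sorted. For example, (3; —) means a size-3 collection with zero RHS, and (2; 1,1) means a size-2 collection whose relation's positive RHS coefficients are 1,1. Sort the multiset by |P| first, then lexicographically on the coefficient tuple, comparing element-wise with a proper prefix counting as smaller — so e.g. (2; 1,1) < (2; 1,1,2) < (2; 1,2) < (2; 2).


Primitive collections (23):

  P = {3,10}:  v_{3} + v_{10} = 0  so sig = (2; —)
  P = {1,10}:  v_{1} + v_{10} = v_{11}  so sig = (2; 1)
  P = {3,11}:  v_{3} + v_{11} = v_{1}  so sig = (2; 1)
  P = {4,8}:  v_{4} + v_{8} = v_{5}  so sig = (2; 1)
  P = {6,10}:  v_{6} + v_{10} = v_{4} + v_{7}  so sig = (2; 1,1)
  P = {6,8}:  v_{6} + v_{8} = v_{3} + v_{5} + v_{7}  so sig = (2; 1,1,1)
  P = {6,11}:  v_{6} + v_{11} = v_{1} + v_{4} + v_{7}  so sig = (2; 1,1,1)
  P = {9,10}:  v_{9} + v_{10} = v_{7} + v_{8} + v_{12}  so sig = (2; 1,1,1)
  P = {4,9}:  v_{4} + v_{9} = v_{3} + v_{5} + v_{7} + v_{12}  so sig = (2; 1,1,1,1)
  P = {9,11}:  v_{9} + v_{11} = v_{1} + v_{7} + v_{8} + v_{12}  so sig = (2; 1,1,1,1)
  P = {2,9}:  v_{2} + v_{9} = v_{1} + v_{3} + 2·v_{12}  so sig = (2; 1,1,2)
  P = {6,9}:  v_{6} + v_{9} = 2·v_{3} + v_{5} + 2·v_{7} + v_{12}  so sig = (2; 1,1,2,2)
  P = {1,4,12}:  v_{1} + v_{4} + v_{12} = 0  so sig = (3; —)
  P = {2,5,7}:  v_{2} + v_{5} + v_{7} = 0  so sig = (3; —)
  P = {1,5,12}:  v_{1} + v_{5} + v_{12} = v_{8}  so sig = (3; 1)
  P = {3,4,7}:  v_{3} + v_{4} + v_{7} = v_{6}  so sig = (3; 1)
  P = {4,11,12}:  v_{4} + v_{11} + v_{12} = v_{10}  so sig = (3; 1)
  P = {1,6,12}:  v_{1} + v_{6} + v_{12} = v_{3} + v_{7}  so sig = (3; 1,1)
  P = {2,5,6}:  v_{2} + v_{5} + v_{6} = v_{3} + v_{4}  so sig = (3; 1,1)
  P = {2,7,8}:  v_{2} + v_{7} + v_{8} = v_{1} + v_{12}  so sig = (3; 1,1)
  P = {5,11,12}:  v_{5} + v_{11} + v_{12} = v_{8} + v_{10}  so sig = (3; 1,1)
  P = {1,5,9}:  v_{1} + v_{5} + v_{9} = v_{3} + v_{7} + 2·v_{8}  so sig = (3; 1,1,2)
  P = {3,7,8,12}:  v_{3} + v_{7} + v_{8} + v_{12} = v_{9}  so sig = (4; 1)

so the primitive-relation signature multiset is
    |P|=2: 12 collections, coeffs (), (1), (1), (1), (1,1), (1,1,1), (1,1,1), (1,1,1), (1,1,1,1), (1,1,1,1), (1,1,2), (1,1,2,2)
    |P|=3: 10 collections, coeffs (), (), (1), (1), (1), (1,1), (1,1), (1,1), (1,1), (1,1,2)
    |P|=4: 1 collection, coeffs (1)


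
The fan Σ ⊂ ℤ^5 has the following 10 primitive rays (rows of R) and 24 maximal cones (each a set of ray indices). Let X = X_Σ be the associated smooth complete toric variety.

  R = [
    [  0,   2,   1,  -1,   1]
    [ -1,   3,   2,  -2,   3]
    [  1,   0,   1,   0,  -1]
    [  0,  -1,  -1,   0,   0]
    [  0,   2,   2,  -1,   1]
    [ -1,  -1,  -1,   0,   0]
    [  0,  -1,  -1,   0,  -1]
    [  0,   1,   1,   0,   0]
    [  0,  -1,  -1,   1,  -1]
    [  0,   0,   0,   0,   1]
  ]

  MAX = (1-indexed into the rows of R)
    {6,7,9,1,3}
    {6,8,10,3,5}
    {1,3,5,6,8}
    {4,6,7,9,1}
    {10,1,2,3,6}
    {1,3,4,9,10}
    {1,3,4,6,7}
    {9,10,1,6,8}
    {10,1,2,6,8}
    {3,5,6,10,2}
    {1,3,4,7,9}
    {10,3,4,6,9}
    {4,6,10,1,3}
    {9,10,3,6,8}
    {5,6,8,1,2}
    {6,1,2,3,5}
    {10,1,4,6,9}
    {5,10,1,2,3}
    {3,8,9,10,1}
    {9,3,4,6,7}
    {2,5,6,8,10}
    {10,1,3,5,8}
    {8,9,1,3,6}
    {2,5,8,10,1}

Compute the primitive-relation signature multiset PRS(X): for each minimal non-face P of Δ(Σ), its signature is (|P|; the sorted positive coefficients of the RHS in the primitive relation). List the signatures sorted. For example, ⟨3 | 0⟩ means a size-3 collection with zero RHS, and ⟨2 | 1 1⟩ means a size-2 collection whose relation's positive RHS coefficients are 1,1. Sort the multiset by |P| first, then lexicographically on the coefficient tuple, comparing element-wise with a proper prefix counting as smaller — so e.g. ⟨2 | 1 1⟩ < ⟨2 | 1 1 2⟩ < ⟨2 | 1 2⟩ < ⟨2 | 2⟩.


14 collections generate NE(X_Σ); each relation:

  • {4,8}:  v_{4} + v_{8} = 0  →  sig = ⟨2 | 0⟩
  • {5,9}:  v_{5} + v_{9} = v_{8}  →  sig = ⟨2 | 1⟩
  • {7,10}:  v_{7} + v_{10} = v_{4}  →  sig = ⟨2 | 1⟩
  • {5,7}:  v_{5} + v_{7} = v_{1} + v_{3} + v_{6}  →  sig = ⟨2 | 1 1 1⟩
  • {2,9}:  v_{2} + v_{9} = v_{1} + v_{6} + v_{8} + v_{10}  →  sig = ⟨2 | 1 1 1 1⟩
  • {4,5}:  v_{4} + v_{5} = v_{1} + v_{3} + v_{6} + v_{10}  →  sig = ⟨2 | 1 1 1 1⟩
  • {7,8}:  v_{7} + v_{8} = v_{1} + v_{3} + v_{6} + v_{9}  →  sig = ⟨2 | 1 1 1 1⟩
  • {2,7}:  v_{2} + v_{7} = 2·v_{1} + v_{3} + 2·v_{6} + v_{10}  →  sig = ⟨2 | 1 1 2 2⟩
  • {2,4}:  v_{2} + v_{4} = 2·v_{1} + v_{3} + 2·v_{6} + 2·v_{10}  →  sig = ⟨2 | 1 2 2 2⟩
  • {2,3,8}:  v_{2} + v_{3} + v_{8} = 2·v_{5}  →  sig = ⟨3 | 2⟩
  • {1,5,6,10}:  v_{1} + v_{5} + v_{6} + v_{10} = v_{2}  →  sig = ⟨4 | 1⟩
  • {1,3,6,9,10}:  v_{1} + v_{3} + v_{6} + v_{9} + v_{10} = 0  →  sig = ⟨5 | 0⟩
  • {1,3,4,6,9}:  v_{1} + v_{3} + v_{4} + v_{6} + v_{9} = v_{7}  →  sig = ⟨5 | 1⟩
  • {1,3,6,8,10}:  v_{1} + v_{3} + v_{6} + v_{8} + v_{10} = v_{5}  →  sig = ⟨5 | 1⟩

Sorted signature multiset PRS(X):
    |P|=2: 9 collections, coeffs (), (1), (1), (1,1,1), (1,1,1,1), (1,1,1,1), (1,1,1,1), (1,1,2,2), (1,2,2,2)
    |P|=3: 1 collection, coeffs (2)
    |P|=4: 1 collection, coeffs (1)
    |P|=5: 3 collections, coeffs (), (1), (1)


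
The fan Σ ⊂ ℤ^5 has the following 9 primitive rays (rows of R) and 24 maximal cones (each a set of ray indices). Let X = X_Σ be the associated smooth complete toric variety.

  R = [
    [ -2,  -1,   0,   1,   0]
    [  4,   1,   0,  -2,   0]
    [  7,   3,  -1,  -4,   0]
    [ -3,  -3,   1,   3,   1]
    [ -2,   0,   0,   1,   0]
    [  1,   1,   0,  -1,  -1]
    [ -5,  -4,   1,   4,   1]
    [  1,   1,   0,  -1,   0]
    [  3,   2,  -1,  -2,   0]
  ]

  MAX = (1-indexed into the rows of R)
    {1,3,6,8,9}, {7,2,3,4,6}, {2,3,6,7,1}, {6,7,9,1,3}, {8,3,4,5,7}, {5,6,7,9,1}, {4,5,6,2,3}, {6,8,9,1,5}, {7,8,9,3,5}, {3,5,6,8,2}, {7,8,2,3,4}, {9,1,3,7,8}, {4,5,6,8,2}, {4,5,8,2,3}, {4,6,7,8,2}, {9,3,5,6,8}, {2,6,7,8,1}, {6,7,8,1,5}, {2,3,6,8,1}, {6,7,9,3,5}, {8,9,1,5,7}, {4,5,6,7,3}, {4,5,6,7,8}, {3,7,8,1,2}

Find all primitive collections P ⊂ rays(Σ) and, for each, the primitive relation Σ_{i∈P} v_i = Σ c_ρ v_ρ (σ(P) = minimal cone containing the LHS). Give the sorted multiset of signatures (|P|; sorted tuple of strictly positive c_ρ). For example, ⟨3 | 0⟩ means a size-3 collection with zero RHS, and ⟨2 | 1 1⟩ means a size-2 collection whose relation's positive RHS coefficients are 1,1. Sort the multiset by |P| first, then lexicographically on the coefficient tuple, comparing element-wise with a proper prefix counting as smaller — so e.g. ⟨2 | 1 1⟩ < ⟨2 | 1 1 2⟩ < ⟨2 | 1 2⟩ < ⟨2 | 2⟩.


Minimal non-faces — 9 found among 9 rays, 24 max cones:

  {1,4}:  v_{1} + v_{4} = v_{7} ; sig = ⟨2 | 1⟩
  {2,9}:  v_{2} + v_{9} = v_{3} ; sig = ⟨2 | 1⟩
  {4,9}:  v_{4} + v_{9} = v_{3} + v_{5} + v_{7} ; sig = ⟨2 | 1 1 1⟩
  {1,2,5}:  v_{1} + v_{2} + v_{5} = 0 ; sig = ⟨3 | 0⟩
  {1,3,5}:  v_{1} + v_{3} + v_{5} = v_{9} ; sig = ⟨3 | 1⟩
  {2,5,7}:  v_{2} + v_{5} + v_{7} = v_{4} ; sig = ⟨3 | 1⟩
  {6,7,8,9}:  v_{6} + v_{7} + v_{8} + v_{9} = 0 ; sig = ⟨4 | 0⟩
  {3,6,7,8}:  v_{3} + v_{6} + v_{7} + v_{8} = v_{2} ; sig = ⟨4 | 1⟩
  {3,4,6,8}:  v_{3} + v_{4} + v_{6} + v_{8} = 2·v_{2} + v_{5} ; sig = ⟨4 | 1 2⟩

Hence PRS(X_Σ) =
    ⟨2 | 1⟩
    ⟨2 | 1⟩
    ⟨2 | 1 1 1⟩
    ⟨3 | 0⟩
    ⟨3 | 1⟩
    ⟨3 | 1⟩
    ⟨4 | 0⟩
    ⟨4 | 1⟩
    ⟨4 | 1 2⟩


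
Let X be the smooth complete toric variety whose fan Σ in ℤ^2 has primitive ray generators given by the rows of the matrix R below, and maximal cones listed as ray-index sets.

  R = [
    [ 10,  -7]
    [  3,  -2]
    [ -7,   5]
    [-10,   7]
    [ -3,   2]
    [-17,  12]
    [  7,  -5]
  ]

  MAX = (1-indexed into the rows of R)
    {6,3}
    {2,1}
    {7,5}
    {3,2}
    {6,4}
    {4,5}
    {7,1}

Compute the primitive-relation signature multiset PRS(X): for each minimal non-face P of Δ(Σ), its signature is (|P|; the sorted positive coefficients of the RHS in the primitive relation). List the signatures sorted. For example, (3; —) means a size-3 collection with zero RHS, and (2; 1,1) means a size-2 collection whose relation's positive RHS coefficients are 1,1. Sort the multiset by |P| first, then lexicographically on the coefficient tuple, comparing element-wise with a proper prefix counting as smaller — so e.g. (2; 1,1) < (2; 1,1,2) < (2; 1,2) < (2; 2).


14 collections generate NE(X_Σ); each relation:

  P={1,4}:  v_{1} + v_{4} = 0  ⇒ sig = (2; —)
  P={2,5}:  v_{2} + v_{5} = 0  ⇒ sig = (2; —)
  P={3,7}:  v_{3} + v_{7} = 0  ⇒ sig = (2; —)
  P={1,3}:  v_{1} + v_{3} = v_{2}  ⇒ sig = (2; 1)
  P={1,5}:  v_{1} + v_{5} = v_{7}  ⇒ sig = (2; 1)
  P={1,6}:  v_{1} + v_{6} = v_{3}  ⇒ sig = (2; 1)
  P={2,4}:  v_{2} + v_{4} = v_{3}  ⇒ sig = (2; 1)
  P={2,7}:  v_{2} + v_{7} = v_{1}  ⇒ sig = (2; 1)
  P={3,4}:  v_{3} + v_{4} = v_{6}  ⇒ sig = (2; 1)
  P={3,5}:  v_{3} + v_{5} = v_{4}  ⇒ sig = (2; 1)
  P={4,7}:  v_{4} + v_{7} = v_{5}  ⇒ sig = (2; 1)
  P={6,7}:  v_{6} + v_{7} = v_{4}  ⇒ sig = (2; 1)
  P={2,6}:  v_{2} + v_{6} = 2·v_{3}  ⇒ sig = (2; 2)
  P={5,6}:  v_{5} + v_{6} = 2·v_{4}  ⇒ sig = (2; 2)

Sorted signature multiset PRS(X):
    |P|=2: 14 collections, coeffs (), (), (), (1), (1), (1), (1), (1), (1), (1), (1), (1), (2), (2)


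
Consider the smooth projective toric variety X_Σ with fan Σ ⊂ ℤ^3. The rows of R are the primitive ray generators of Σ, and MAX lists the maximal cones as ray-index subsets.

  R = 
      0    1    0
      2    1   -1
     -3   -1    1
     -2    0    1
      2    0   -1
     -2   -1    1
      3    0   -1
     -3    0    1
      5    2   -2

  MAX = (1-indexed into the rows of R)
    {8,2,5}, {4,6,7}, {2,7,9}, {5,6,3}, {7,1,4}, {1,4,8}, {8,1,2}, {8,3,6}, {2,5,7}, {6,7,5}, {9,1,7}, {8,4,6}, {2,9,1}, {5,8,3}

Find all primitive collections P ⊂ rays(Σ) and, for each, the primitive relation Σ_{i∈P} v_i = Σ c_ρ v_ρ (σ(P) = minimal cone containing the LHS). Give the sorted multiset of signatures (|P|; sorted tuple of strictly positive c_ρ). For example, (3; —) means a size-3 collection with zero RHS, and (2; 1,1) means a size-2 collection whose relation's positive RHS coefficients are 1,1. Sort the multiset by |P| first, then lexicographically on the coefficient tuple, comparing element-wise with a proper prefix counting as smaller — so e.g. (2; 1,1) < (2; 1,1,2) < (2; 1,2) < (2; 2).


Σ has 17 primitive collections:

  • {2,6}:  v_{2} + v_{6} = 0  so sig = (2; —)
  • {4,5}:  v_{4} + v_{5} = 0  so sig = (2; —)
  • {7,8}:  v_{7} + v_{8} = 0  so sig = (2; —)
  • {1,3}:  v_{1} + v_{3} = v_{8}  so sig = (2; 1)
  • {1,5}:  v_{1} + v_{5} = v_{2}  so sig = (2; 1)
  • {1,6}:  v_{1} + v_{6} = v_{4}  so sig = (2; 1)
  • {2,4}:  v_{2} + v_{4} = v_{1}  so sig = (2; 1)
  • {3,9}:  v_{3} + v_{9} = v_{2}  so sig = (2; 1)
  • {2,3}:  v_{2} + v_{3} = v_{5} + v_{8}  so sig = (2; 1,1)
  • {3,4}:  v_{3} + v_{4} = v_{6} + v_{8}  so sig = (2; 1,1)
  • {3,7}:  v_{3} + v_{7} = v_{5} + v_{6}  so sig = (2; 1,1)
  • {6,9}:  v_{6} + v_{9} = v_{1} + v_{7}  so sig = (2; 1,1)
  • {8,9}:  v_{8} + v_{9} = v_{1} + v_{2}  so sig = (2; 1,1)
  • {4,9}:  v_{4} + v_{9} = 2·v_{1} + v_{7}  so sig = (2; 1,2)
  • {5,9}:  v_{5} + v_{9} = 2·v_{2} + v_{7}  so sig = (2; 1,2)
  • {1,2,7}:  v_{1} + v_{2} + v_{7} = v_{9}  so sig = (3; 1)
  • {5,6,8}:  v_{5} + v_{6} + v_{8} = v_{3}  so sig = (3; 1)

Hence PRS(X_Σ) =
    (2; —)
    (2; —)
    (2; —)
    (2; 1)
    (2; 1)
    (2; 1)
    (2; 1)
    (2; 1)
    (2; 1,1)
    (2; 1,1)
    (2; 1,1)
    (2; 1,1)
    (2; 1,1)
    (2; 1,2)
    (2; 1,2)
    (3; 1)
    (3; 1)


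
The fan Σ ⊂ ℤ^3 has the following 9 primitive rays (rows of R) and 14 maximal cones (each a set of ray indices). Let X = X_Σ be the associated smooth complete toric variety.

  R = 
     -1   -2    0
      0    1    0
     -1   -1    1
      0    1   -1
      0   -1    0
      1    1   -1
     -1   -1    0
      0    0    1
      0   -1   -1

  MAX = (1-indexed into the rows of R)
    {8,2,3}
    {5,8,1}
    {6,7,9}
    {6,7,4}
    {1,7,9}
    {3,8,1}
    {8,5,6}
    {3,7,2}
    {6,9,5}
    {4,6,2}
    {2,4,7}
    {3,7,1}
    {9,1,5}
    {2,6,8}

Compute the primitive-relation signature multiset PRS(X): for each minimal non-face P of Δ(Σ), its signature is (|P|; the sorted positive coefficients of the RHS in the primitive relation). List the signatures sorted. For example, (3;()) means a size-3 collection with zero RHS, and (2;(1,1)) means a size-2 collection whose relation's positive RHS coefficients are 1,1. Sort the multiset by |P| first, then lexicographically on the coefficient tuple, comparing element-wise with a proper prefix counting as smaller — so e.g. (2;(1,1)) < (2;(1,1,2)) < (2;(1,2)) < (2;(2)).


The 16 primitive collections of Σ (r=9, n=3):

  P = {2,5}:  v_{2} + v_{5} = 0 — sig = (2;())
  P = {3,6}:  v_{3} + v_{6} = 0 — sig = (2;())
  P = {1,2}:  v_{1} + v_{2} = v_{7} — sig = (2;(1))
  P = {1,6}:  v_{1} + v_{6} = v_{9} — sig = (2;(1))
  P = {3,9}:  v_{3} + v_{9} = v_{1} — sig = (2;(1))
  P = {4,8}:  v_{4} + v_{8} = v_{2} — sig = (2;(1))
  P = {5,7}:  v_{5} + v_{7} = v_{1} — sig = (2;(1))
  P = {7,8}:  v_{7} + v_{8} = v_{3} — sig = (2;(1))
  P = {8,9}:  v_{8} + v_{9} = v_{5} — sig = (2;(1))
  P = {2,9}:  v_{2} + v_{9} = v_{6} + v_{7} — sig = (2;(1,1))
  P = {3,4}:  v_{3} + v_{4} = v_{2} + v_{7} — sig = (2;(1,1))
  P = {3,5}:  v_{3} + v_{5} = v_{1} + v_{8} — sig = (2;(1,1))
  P = {4,5}:  v_{4} + v_{5} = v_{6} + v_{7} — sig = (2;(1,1))
  P = {1,4}:  v_{1} + v_{4} = v_{6} + 2·v_{7} — sig = (2;(1,2))
  P = {4,9}:  v_{4} + v_{9} = 2·v_{6} + 2·v_{7} — sig = (2;(2,2))
  P = {2,6,7}:  v_{2} + v_{6} + v_{7} = v_{4} — sig = (3;(1))

Signatures (|P|; sorted positive RHS coefficients), sorted:
[(2;()), (2;()), (2;(1)), (2;(1)), (2;(1)), (2;(1)), (2;(1)), (2;(1)), (2;(1)), (2;(1,1)), (2;(1,1)), (2;(1,1)), (2;(1,1)), (2;(1,2)), (2;(2,2)), (3;(1))]


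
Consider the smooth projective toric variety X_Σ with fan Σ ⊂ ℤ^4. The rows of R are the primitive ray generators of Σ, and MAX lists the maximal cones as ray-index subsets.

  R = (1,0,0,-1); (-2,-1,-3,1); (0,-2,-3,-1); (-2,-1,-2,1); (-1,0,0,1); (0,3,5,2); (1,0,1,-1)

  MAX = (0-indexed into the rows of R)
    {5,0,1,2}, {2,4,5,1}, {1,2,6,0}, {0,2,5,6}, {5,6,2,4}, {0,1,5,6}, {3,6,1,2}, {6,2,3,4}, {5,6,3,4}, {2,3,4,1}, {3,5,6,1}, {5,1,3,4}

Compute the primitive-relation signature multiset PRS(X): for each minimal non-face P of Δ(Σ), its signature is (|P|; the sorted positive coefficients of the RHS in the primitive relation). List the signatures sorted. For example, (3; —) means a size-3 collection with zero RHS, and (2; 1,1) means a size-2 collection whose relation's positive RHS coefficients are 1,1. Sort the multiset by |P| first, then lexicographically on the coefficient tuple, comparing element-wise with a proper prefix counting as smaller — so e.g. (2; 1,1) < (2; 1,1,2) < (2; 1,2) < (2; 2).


Minimal non-faces — 5 found among 7 rays, 12 max cones:

  P = {0,4}:  v_{0} + v_{4} = 0  ⇒ sig = (2; —)
  P = {0,3}:  v_{0} + v_{3} = v_{1} + v_{6}  ⇒ sig = (2; 1,1)
  P = {1,4,6}:  v_{1} + v_{4} + v_{6} = v_{3}  ⇒ sig = (3; 1)
  P = {2,3,5}:  v_{2} + v_{3} + v_{5} = 2·v_{4}  ⇒ sig = (3; 2)
  P = {1,2,5,6}:  v_{1} + v_{2} + v_{5} + v_{6} = v_{4}  ⇒ sig = (4; 1)

Hence PRS(X_Σ) =
    (2; —)
    (2; 1,1)
    (3; 1)
    (3; 2)
    (4; 1)


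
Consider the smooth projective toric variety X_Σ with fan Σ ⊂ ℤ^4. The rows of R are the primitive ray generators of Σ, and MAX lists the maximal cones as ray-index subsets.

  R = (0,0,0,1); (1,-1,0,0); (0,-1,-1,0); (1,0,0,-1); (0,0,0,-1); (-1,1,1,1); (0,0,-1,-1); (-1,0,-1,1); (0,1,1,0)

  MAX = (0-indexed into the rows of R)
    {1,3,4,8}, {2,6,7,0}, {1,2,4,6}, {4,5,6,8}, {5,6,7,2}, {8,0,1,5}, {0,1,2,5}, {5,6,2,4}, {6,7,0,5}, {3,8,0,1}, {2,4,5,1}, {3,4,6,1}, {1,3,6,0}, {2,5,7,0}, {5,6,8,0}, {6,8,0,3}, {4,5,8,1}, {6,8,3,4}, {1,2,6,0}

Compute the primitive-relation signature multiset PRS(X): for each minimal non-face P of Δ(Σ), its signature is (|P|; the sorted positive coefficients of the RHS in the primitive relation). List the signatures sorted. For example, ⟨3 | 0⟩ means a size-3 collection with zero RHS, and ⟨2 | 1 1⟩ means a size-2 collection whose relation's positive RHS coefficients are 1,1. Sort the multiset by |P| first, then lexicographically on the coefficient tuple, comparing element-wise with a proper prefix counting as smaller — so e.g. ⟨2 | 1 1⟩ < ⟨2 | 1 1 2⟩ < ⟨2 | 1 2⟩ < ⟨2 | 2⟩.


The 11 primitive collections of Σ (r=9, n=4):

  • {0,4}:  v_{0} + v_{4} = 0  so sig = ⟨2 | 0⟩
  • {2,8}:  v_{2} + v_{8} = 0  so sig = ⟨2 | 0⟩
  • {3,5}:  v_{3} + v_{5} = v_{8}  so sig = ⟨2 | 1⟩
  • {1,7}:  v_{1} + v_{7} = v_{0} + v_{2}  so sig = ⟨2 | 1 1⟩
  • {2,3}:  v_{2} + v_{3} = v_{1} + v_{6}  so sig = ⟨2 | 1 1⟩
  • {3,7}:  v_{3} + v_{7} = v_{0} + v_{6}  so sig = ⟨2 | 1 1⟩
  • {4,7}:  v_{4} + v_{7} = v_{2} + v_{5} + v_{6}  so sig = ⟨2 | 1 1 1⟩
  • {7,8}:  v_{7} + v_{8} = v_{0} + v_{5} + v_{6}  so sig = ⟨2 | 1 1 1⟩
  • {1,5,6}:  v_{1} + v_{5} + v_{6} = 0  so sig = ⟨3 | 0⟩
  • {1,6,8}:  v_{1} + v_{6} + v_{8} = v_{3}  so sig = ⟨3 | 1⟩
  • {0,2,5,6}:  v_{0} + v_{2} + v_{5} + v_{6} = v_{7}  so sig = ⟨4 | 1⟩

Sorted signature multiset PRS(X):
    |P|=2: 8 collections, coeffs (), (), (1), (1,1), (1,1), (1,1), (1,1,1), (1,1,1)
    |P|=3: 2 collections, coeffs (), (1)
    |P|=4: 1 collection, coeffs (1)


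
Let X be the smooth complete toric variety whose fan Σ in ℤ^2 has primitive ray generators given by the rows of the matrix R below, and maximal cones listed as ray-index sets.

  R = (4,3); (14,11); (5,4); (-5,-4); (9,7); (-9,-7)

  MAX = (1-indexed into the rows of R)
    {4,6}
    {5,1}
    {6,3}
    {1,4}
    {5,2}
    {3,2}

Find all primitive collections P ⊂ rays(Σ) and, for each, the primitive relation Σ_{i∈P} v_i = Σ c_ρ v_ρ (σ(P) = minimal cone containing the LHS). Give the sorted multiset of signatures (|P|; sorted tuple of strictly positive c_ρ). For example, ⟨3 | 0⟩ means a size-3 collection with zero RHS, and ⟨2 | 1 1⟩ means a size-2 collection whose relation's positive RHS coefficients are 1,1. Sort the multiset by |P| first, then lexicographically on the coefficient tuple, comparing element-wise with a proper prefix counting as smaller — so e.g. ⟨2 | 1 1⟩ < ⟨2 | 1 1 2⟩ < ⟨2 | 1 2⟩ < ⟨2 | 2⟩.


Δ(Σ) — 6 vertices, 9 min non-faces:

  {3,4}:  v_{3} + v_{4} = 0  so sig = ⟨2 | 0⟩
  {5,6}:  v_{5} + v_{6} = 0  so sig = ⟨2 | 0⟩
  {1,3}:  v_{1} + v_{3} = v_{5}  so sig = ⟨2 | 1⟩
  {1,6}:  v_{1} + v_{6} = v_{4}  so sig = ⟨2 | 1⟩
  {2,4}:  v_{2} + v_{4} = v_{5}  so sig = ⟨2 | 1⟩
  {2,6}:  v_{2} + v_{6} = v_{3}  so sig = ⟨2 | 1⟩
  {3,5}:  v_{3} + v_{5} = v_{2}  so sig = ⟨2 | 1⟩
  {4,5}:  v_{4} + v_{5} = v_{1}  so sig = ⟨2 | 1⟩
  {1,2}:  v_{1} + v_{2} = 2·v_{5}  so sig = ⟨2 | 2⟩

Hence PRS(X_Σ) =
    ⟨2 | 0⟩
    ⟨2 | 0⟩
    ⟨2 | 1⟩
    ⟨2 | 1⟩
    ⟨2 | 1⟩
    ⟨2 | 1⟩
    ⟨2 | 1⟩
    ⟨2 | 1⟩
    ⟨2 | 2⟩


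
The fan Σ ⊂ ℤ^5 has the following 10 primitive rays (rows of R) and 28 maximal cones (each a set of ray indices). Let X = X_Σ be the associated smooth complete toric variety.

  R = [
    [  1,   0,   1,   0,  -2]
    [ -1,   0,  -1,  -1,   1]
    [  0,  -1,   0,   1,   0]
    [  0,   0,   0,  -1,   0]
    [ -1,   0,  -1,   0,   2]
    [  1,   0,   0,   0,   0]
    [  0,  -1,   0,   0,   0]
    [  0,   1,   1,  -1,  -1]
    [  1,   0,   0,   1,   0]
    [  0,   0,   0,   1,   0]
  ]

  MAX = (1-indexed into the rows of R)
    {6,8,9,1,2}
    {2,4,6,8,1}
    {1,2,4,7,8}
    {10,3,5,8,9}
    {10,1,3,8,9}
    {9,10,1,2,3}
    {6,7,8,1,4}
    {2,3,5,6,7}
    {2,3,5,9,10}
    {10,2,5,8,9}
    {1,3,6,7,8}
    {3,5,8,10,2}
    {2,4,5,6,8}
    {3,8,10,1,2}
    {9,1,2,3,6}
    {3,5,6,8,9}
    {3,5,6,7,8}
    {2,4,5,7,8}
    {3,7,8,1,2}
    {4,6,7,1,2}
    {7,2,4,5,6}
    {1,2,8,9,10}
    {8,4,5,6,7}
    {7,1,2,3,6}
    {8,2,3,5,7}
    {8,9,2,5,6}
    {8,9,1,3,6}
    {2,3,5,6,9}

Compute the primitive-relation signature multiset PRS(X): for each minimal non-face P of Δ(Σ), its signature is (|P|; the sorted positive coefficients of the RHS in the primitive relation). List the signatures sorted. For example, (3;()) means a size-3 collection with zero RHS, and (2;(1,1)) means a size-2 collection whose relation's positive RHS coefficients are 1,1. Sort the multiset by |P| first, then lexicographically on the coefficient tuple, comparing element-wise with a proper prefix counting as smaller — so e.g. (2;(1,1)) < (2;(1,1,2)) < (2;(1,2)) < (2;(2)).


Primitive collections (10):

  • {1,5}:  v_{1} + v_{5} = 0 ; sig = (2;())
  • {4,10}:  v_{4} + v_{10} = 0 ; sig = (2;())
  • {3,4}:  v_{3} + v_{4} = v_{7} ; sig = (2;(1))
  • {4,9}:  v_{4} + v_{9} = v_{6} ; sig = (2;(1))
  • {6,10}:  v_{6} + v_{10} = v_{9} ; sig = (2;(1))
  • {7,10}:  v_{7} + v_{10} = v_{3} ; sig = (2;(1))
  • {7,9}:  v_{7} + v_{9} = v_{3} + v_{6} ; sig = (2;(1,1))
  • {2,3,8,9}:  v_{2} + v_{3} + v_{8} + v_{9} = 0 ; sig = (4;())
  • {2,3,6,8}:  v_{2} + v_{3} + v_{6} + v_{8} = v_{4} ; sig = (4;(1))
  • {2,6,7,8}:  v_{2} + v_{6} + v_{7} + v_{8} = 2·v_{4} ; sig = (4;(2))

Signatures (|P|; sorted positive RHS coefficients), sorted:
    |P|=2: 7 collections, coeffs (), (), (1), (1), (1), (1), (1,1)
    |P|=4: 3 collections, coeffs (), (1), (2)


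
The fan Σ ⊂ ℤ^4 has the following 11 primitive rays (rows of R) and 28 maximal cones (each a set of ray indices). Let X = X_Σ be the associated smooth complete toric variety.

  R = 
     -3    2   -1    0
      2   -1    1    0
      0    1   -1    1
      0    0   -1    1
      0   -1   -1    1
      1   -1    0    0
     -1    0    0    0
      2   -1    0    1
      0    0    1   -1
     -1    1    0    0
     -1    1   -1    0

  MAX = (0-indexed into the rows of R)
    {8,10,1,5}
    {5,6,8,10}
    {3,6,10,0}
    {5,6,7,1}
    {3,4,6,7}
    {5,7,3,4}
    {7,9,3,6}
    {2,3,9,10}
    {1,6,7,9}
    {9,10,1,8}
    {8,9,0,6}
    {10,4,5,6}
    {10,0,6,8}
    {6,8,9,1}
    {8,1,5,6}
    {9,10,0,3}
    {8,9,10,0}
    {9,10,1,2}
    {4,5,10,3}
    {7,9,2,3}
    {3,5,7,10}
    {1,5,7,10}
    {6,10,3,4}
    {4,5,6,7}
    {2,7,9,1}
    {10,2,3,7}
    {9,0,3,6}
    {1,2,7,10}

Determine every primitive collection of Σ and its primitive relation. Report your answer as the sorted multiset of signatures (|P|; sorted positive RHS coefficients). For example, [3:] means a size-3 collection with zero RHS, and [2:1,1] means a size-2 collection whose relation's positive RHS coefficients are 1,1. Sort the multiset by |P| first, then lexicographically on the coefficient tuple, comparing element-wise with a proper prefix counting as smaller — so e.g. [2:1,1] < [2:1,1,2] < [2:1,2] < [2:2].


22 collections generate NE(X_Σ); each relation:

  P = {3,8}:  v_{3} + v_{8} = 0 ; sig = [2:]
  P = {5,9}:  v_{5} + v_{9} = 0 ; sig = [2:]
  P = {0,1}:  v_{0} + v_{1} = v_{9} ; sig = [2:1]
  P = {1,3}:  v_{1} + v_{3} = v_{7} ; sig = [2:1]
  P = {7,8}:  v_{7} + v_{8} = v_{1} ; sig = [2:1]
  P = {0,5}:  v_{0} + v_{5} = v_{6} + v_{10} ; sig = [2:1,1]
  P = {0,7}:  v_{0} + v_{7} = v_{3} + v_{9} ; sig = [2:1,1]
  P = {2,5}:  v_{2} + v_{5} = v_{7} + v_{10} ; sig = [2:1,1]
  P = {2,6}:  v_{2} + v_{6} = v_{3} + v_{9} ; sig = [2:1,1]
  P = {4,8}:  v_{4} + v_{8} = v_{5} + v_{6} ; sig = [2:1,1]
  P = {4,9}:  v_{4} + v_{9} = v_{3} + v_{6} ; sig = [2:1,1]
  P = {1,4}:  v_{1} + v_{4} = v_{5} + v_{6} + v_{7} ; sig = [2:1,1,1]
  P = {2,8}:  v_{2} + v_{8} = v_{1} + v_{9} + v_{10} ; sig = [2:1,1,1]
  P = {0,2}:  v_{0} + v_{2} = v_{3} + 2·v_{9} + v_{10} ; sig = [2:1,1,2]
  P = {0,4}:  v_{0} + v_{4} = v_{3} + 2·v_{6} + v_{10} ; sig = [2:1,1,2]
  P = {2,4}:  v_{2} + v_{4} = 2·v_{3} ; sig = [2:2]
  P = {1,6,10}:  v_{1} + v_{6} + v_{10} = 0 ; sig = [3:]
  P = {3,5,6}:  v_{3} + v_{5} + v_{6} = v_{4} ; sig = [3:1]
  P = {6,7,10}:  v_{6} + v_{7} + v_{10} = v_{3} ; sig = [3:1]
  P = {6,9,10}:  v_{6} + v_{9} + v_{10} = v_{0} ; sig = [3:1]
  P = {7,9,10}:  v_{7} + v_{9} + v_{10} = v_{2} ; sig = [3:1]
  P = {4,7,10}:  v_{4} + v_{7} + v_{10} = 2·v_{3} + v_{5} ; sig = [3:1,2]

Hence PRS(X_Σ) =
    |P|=2: 16 collections, coeffs (), (), (1), (1), (1), (1,1), (1,1), (1,1), (1,1), (1,1), (1,1), (1,1,1), (1,1,1), (1,1,2), (1,1,2), (2)
    |P|=3: 6 collections, coeffs (), (1), (1), (1), (1), (1,2)


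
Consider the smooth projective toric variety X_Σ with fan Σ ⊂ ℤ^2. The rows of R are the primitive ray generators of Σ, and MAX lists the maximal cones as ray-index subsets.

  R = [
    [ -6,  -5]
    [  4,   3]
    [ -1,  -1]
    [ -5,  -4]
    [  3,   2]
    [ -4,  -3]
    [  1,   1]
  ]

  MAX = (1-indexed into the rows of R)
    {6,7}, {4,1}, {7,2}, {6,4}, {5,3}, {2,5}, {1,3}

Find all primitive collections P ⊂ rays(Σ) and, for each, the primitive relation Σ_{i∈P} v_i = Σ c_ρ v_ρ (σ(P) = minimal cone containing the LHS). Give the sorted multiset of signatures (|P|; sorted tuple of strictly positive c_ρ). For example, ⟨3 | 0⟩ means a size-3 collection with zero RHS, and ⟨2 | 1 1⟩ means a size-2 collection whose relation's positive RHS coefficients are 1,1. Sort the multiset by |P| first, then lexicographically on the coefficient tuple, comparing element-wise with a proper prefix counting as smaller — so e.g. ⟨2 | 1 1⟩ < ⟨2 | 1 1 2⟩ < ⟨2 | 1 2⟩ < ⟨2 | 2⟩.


Primitive collections (14):

  {2,6}:  v_{2} + v_{6} = 0  so sig = ⟨2 | 0⟩
  {3,7}:  v_{3} + v_{7} = 0  so sig = ⟨2 | 0⟩
  {1,7}:  v_{1} + v_{7} = v_{4}  so sig = ⟨2 | 1⟩
  {2,3}:  v_{2} + v_{3} = v_{5}  so sig = ⟨2 | 1⟩
  {2,4}:  v_{2} + v_{4} = v_{3}  so sig = ⟨2 | 1⟩
  {3,4}:  v_{3} + v_{4} = v_{1}  so sig = ⟨2 | 1⟩
  {3,6}:  v_{3} + v_{6} = v_{4}  so sig = ⟨2 | 1⟩
  {4,7}:  v_{4} + v_{7} = v_{6}  so sig = ⟨2 | 1⟩
  {5,6}:  v_{5} + v_{6} = v_{3}  so sig = ⟨2 | 1⟩
  {5,7}:  v_{5} + v_{7} = v_{2}  so sig = ⟨2 | 1⟩
  {1,2}:  v_{1} + v_{2} = 2·v_{3}  so sig = ⟨2 | 2⟩
  {1,6}:  v_{1} + v_{6} = 2·v_{4}  so sig = ⟨2 | 2⟩
  {4,5}:  v_{4} + v_{5} = 2·v_{3}  so sig = ⟨2 | 2⟩
  {1,5}:  v_{1} + v_{5} = 3·v_{3}  so sig = ⟨2 | 3⟩

Sorted signature multiset PRS(X):
    ⟨2 | 0⟩
    ⟨2 | 0⟩
    ⟨2 | 1⟩
    ⟨2 | 1⟩
    ⟨2 | 1⟩
    ⟨2 | 1⟩
    ⟨2 | 1⟩
    ⟨2 | 1⟩
    ⟨2 | 1⟩
    ⟨2 | 1⟩
    ⟨2 | 2⟩
    ⟨2 | 2⟩
    ⟨2 | 2⟩
    ⟨2 | 3⟩


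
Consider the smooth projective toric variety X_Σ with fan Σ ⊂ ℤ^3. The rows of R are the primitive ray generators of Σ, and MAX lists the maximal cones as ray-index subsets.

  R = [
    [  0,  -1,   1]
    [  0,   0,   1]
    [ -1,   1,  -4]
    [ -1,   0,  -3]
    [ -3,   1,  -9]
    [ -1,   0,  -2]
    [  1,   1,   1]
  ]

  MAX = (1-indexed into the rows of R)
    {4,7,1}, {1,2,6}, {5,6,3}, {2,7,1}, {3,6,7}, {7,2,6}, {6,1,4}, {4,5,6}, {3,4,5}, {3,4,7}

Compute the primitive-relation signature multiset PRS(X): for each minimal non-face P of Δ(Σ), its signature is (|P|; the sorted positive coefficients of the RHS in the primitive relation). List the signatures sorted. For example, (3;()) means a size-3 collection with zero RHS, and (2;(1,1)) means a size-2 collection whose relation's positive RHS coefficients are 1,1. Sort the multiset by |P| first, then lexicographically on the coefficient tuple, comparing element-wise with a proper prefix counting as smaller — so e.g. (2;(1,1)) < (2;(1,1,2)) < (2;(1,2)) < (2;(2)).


The 9 primitive collections of Σ (r=7, n=3):

  {1,3}:  v_{1} + v_{3} = v_{4} — sig = (2;(1))
  {2,4}:  v_{2} + v_{4} = v_{6} — sig = (2;(1))
  {1,5}:  v_{1} + v_{5} = 2·v_{4} + v_{6} — sig = (2;(1,2))
  {2,3}:  v_{2} + v_{3} = 2·v_{6} + v_{7} — sig = (2;(1,2))
  {2,5}:  v_{2} + v_{5} = v_{3} + 2·v_{6} — sig = (2;(1,2))
  {5,7}:  v_{5} + v_{7} = 2·v_{3} — sig = (2;(2))
  {1,6,7}:  v_{1} + v_{6} + v_{7} = 0 — sig = (3;())
  {3,4,6}:  v_{3} + v_{4} + v_{6} = v_{5} — sig = (3;(1))
  {4,6,7}:  v_{4} + v_{6} + v_{7} = v_{3} — sig = (3;(1))

so the primitive-relation signature multiset is
{ (2;(1)) ×2,  (2;(1,2)) ×3,  (2;(2)),  (3;()),  (3;(1)) ×2 }
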